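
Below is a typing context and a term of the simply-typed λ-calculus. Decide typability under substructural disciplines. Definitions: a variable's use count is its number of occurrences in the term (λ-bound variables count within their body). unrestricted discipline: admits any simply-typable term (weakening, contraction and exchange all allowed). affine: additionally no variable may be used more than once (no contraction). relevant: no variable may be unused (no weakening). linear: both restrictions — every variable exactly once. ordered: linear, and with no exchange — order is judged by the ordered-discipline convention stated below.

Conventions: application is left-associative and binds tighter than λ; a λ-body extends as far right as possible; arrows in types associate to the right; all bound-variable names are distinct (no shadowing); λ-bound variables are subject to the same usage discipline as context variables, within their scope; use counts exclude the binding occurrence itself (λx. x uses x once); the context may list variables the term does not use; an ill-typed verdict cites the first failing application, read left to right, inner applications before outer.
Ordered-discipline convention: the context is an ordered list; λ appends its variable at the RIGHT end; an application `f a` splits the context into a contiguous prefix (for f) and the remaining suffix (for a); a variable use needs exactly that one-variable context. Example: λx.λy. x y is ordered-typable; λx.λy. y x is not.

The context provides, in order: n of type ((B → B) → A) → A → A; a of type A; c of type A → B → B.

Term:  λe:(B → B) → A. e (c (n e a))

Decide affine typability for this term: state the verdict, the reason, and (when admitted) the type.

no — uses contraction: e ×2
usage: n ×1; a ×1; c ×1; e (bound) ×2
order of uses: e, c, n, e, a
typing: well-typed at ((B → B) → A) → A
summary: ordered ✗, linear ✗, affine ✗, relevant ✓, unrestricted ✓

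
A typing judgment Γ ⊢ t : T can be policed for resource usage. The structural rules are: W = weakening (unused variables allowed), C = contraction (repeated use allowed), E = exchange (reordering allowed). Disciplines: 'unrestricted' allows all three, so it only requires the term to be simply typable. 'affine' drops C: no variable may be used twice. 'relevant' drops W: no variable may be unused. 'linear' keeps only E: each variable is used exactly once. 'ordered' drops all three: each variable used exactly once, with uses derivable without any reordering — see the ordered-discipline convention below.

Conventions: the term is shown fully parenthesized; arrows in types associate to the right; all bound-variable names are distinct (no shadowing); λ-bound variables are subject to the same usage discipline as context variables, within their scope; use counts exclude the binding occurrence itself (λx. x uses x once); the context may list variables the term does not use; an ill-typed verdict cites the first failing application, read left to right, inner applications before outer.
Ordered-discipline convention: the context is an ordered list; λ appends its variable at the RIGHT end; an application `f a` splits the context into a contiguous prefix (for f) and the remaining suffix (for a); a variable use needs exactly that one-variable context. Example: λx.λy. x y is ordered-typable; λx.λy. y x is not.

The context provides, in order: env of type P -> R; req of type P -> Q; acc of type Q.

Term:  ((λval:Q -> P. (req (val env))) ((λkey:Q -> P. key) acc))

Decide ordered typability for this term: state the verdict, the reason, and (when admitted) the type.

no — fails simple typing
usage: env ×1, req ×1, acc ×1, val (bound) ×1, key (bound) ×1
order of uses: req, val, env, key, acc
typing: ill-typed: an argument P -> R mismatches the expected Q
across the five disciplines: ordered ✗ | linear ✗ | affine ✗ | relevant ✗ | unrestricted ✗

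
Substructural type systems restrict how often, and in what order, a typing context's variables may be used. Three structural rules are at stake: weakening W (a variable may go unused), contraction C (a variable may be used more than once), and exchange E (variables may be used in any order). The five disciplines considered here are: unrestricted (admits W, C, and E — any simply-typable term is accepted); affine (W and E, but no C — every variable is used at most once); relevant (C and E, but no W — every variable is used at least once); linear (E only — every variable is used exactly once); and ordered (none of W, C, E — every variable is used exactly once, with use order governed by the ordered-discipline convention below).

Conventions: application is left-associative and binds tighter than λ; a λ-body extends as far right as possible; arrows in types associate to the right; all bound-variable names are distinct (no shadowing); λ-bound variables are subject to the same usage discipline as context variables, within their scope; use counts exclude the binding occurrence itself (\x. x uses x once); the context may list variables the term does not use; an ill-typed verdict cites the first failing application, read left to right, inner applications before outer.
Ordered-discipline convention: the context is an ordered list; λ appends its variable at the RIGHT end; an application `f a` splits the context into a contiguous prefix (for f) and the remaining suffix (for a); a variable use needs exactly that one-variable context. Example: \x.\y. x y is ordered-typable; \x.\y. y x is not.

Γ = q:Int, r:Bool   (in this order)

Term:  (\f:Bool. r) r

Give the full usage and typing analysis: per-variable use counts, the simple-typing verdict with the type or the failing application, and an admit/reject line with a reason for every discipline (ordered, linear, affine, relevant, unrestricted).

use counts: q ×0; r ×2; f (bound) ×0
order of uses: r, r
typing: the term checks, with type Bool
ordered: ✗ — repeated use of r ×2; q, f left unused
linear: ✗ — repeated use of r ×2; q, f left unused
affine: ✗ — repeated use of r ×2
relevant: ✗ — q, f left unused
unrestricted: ✓ — well-typed at Bool; no restrictions here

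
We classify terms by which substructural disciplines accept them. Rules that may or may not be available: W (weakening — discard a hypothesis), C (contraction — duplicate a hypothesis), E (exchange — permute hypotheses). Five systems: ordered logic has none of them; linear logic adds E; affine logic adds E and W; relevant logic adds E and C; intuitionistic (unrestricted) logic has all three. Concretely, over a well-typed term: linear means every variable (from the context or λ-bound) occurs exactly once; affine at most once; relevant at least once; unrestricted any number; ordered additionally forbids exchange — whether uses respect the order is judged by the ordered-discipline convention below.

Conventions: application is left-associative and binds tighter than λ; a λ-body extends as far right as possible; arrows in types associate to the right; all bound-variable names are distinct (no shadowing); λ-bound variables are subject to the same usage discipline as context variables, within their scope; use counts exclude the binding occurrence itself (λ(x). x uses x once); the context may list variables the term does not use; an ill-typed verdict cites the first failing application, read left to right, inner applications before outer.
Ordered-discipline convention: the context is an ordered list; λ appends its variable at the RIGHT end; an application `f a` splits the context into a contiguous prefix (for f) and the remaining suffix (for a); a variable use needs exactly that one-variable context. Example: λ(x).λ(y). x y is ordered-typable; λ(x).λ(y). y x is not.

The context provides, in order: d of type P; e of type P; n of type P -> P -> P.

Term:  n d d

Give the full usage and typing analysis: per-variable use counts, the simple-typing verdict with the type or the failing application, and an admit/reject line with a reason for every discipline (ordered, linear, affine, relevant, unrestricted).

counts: d=2; e=0; n=1
use order (left to right): n, d, d
typing: well-typed at P
ordered: ✗ — d ×2 used more than once (contraction); needs weakening: e unused
linear: ✗ — d ×2 used more than once (contraction); needs weakening: e unused
affine: ✗ — d ×2 used more than once (contraction)
relevant: ✗ — needs weakening: e unused
unrestricted: ✓ — well-typed at P; no restrictions here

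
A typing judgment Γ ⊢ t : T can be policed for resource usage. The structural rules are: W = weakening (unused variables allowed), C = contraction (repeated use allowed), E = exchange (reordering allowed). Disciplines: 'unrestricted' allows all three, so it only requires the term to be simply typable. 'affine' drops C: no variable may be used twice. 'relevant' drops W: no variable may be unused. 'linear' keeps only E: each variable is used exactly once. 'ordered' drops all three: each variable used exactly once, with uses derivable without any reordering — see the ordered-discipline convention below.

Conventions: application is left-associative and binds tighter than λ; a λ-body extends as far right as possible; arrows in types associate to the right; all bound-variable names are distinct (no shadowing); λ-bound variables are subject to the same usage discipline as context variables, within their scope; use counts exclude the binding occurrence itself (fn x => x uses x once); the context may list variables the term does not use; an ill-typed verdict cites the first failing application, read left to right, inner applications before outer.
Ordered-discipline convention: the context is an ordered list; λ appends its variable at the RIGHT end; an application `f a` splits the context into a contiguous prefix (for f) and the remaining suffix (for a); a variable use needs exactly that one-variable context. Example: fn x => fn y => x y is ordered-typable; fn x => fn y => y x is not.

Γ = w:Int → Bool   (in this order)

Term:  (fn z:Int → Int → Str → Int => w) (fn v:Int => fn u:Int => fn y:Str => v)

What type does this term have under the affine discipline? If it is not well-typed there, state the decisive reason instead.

term : Int → Bool
counts: w=1, z (λ-bound)=0, v (λ-bound)=1, u (λ-bound)=0, y (λ-bound)=0
uses in reading order: w, v
typing: ✓ — Int → Bool
per-discipline verdicts: ordered ✗ · linear ✗ · affine ✓ · relevant ✗ · unrestricted ✓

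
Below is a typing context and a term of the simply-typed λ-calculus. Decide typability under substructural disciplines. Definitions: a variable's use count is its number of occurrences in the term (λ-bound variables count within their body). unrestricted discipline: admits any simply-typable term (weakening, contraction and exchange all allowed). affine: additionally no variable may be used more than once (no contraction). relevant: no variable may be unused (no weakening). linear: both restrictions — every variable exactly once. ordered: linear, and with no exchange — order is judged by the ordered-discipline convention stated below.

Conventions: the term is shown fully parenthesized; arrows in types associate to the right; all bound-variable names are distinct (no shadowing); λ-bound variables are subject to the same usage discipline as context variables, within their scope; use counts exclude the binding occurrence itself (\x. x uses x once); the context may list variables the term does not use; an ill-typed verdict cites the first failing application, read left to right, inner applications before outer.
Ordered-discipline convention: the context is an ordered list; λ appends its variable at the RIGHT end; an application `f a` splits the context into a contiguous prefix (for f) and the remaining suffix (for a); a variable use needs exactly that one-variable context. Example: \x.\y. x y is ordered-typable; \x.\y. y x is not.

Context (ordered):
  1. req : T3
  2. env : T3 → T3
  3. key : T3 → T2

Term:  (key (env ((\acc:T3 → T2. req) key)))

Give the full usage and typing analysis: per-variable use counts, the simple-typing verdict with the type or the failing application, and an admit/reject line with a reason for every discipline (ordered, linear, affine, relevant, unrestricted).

use counts: req: 1; env: 1; key: 2; acc (bound): 0
use order (left to right): key, env, req, key
typing: well-typed — term : T2
ordered ✗ (repeated use of key ×2; acc left unused)
linear ✗ (repeated use of key ×2; acc left unused)
affine ✗ (repeated use of key ×2)
relevant ✗ (acc left unused)
unrestricted ✓ (simply typable at T2; W, C, E all held)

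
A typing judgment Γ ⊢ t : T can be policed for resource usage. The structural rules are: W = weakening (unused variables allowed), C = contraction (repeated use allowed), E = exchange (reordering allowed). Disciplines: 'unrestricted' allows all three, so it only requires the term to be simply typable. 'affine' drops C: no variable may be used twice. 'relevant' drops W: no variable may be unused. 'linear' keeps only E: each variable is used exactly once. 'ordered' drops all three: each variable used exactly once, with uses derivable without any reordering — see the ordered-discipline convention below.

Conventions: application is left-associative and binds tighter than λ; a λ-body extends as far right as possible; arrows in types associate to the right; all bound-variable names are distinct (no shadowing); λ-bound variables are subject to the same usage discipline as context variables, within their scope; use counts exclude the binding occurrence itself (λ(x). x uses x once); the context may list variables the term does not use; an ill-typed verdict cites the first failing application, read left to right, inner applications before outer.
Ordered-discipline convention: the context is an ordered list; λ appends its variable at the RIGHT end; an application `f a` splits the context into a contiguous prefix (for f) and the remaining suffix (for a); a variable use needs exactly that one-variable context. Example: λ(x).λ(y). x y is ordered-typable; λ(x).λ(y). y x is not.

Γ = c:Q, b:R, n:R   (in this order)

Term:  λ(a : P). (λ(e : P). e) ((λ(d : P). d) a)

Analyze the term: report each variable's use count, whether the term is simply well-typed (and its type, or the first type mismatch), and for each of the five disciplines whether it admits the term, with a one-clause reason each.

counts: c: 0×; b: 0×; n: 0×; a (bound): 1×; e (bound): 1×; d (bound): 1×
order of uses: e, d, a
typing: ✓ — P → P
ordered: ✗ — needs weakening: c, b, n unused
linear: ✗ — needs weakening: c, b, n unused
affine: ✓ — at most one use each (c, b, n, a, e, d)
relevant: ✗ — needs weakening: c, b, n unused
unrestricted: ✓ — type-checks (P → P) and nothing is barred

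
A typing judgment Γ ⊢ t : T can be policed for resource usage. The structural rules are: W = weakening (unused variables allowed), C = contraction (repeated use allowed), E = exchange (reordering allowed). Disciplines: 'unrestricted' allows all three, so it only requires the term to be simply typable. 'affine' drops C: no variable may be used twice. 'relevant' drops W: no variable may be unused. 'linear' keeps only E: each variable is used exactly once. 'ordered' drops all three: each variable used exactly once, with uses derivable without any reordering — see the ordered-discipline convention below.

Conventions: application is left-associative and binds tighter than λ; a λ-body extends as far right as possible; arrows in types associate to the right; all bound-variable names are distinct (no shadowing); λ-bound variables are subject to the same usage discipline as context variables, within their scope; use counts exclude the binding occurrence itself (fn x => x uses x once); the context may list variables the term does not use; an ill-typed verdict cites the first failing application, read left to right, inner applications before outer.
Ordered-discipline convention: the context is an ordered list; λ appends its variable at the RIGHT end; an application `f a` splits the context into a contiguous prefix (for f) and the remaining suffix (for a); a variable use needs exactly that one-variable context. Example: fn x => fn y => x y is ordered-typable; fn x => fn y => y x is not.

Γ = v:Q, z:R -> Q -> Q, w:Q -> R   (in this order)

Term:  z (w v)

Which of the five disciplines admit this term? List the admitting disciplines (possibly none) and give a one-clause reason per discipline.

admitted by: linear, affine, relevant, unrestricted
counts: v=1, z=1, w=1
order of uses: z, w, v
typing: ✓ — Q -> Q
ordered: ✗, use order z, w, v needs exchange
linear: ✓, exactly-once usage across v, z, w
affine: ✓, v, z, w: no repeats, contraction unneeded
relevant: ✓, every one of v, z, w appears
unrestricted: ✓, typability at Q -> Q is all that's needed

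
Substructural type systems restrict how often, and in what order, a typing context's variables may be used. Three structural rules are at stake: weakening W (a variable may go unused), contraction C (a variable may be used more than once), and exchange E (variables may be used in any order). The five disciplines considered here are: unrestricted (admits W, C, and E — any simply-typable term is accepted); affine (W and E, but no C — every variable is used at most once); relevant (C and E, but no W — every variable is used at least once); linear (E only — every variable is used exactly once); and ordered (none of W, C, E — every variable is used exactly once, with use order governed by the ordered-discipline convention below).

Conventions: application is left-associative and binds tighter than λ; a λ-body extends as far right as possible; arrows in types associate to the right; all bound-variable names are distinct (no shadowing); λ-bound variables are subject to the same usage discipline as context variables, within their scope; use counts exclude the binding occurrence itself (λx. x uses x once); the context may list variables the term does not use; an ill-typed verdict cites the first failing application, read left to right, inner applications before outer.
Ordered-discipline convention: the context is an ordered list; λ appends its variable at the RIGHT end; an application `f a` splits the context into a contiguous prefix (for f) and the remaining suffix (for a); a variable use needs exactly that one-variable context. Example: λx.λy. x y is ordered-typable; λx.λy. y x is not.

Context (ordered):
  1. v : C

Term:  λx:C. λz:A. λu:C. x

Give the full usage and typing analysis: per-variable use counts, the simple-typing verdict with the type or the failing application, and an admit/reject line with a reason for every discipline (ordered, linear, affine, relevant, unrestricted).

variable uses: v=0, x (λ-bound)=1, z (λ-bound)=0, u (λ-bound)=0
use order (left to right): x
typing: well-typed — term : C -> A -> C -> C
ordered ✗ (needs weakening: v, z, u unused)
linear ✗ (needs weakening: v, z, u unused)
affine ✓ (no duplicate uses among v, x, z, u)
relevant ✗ (needs weakening: v, z, u unused)
unrestricted ✓ (typability at C -> A -> C -> C is all that's needed)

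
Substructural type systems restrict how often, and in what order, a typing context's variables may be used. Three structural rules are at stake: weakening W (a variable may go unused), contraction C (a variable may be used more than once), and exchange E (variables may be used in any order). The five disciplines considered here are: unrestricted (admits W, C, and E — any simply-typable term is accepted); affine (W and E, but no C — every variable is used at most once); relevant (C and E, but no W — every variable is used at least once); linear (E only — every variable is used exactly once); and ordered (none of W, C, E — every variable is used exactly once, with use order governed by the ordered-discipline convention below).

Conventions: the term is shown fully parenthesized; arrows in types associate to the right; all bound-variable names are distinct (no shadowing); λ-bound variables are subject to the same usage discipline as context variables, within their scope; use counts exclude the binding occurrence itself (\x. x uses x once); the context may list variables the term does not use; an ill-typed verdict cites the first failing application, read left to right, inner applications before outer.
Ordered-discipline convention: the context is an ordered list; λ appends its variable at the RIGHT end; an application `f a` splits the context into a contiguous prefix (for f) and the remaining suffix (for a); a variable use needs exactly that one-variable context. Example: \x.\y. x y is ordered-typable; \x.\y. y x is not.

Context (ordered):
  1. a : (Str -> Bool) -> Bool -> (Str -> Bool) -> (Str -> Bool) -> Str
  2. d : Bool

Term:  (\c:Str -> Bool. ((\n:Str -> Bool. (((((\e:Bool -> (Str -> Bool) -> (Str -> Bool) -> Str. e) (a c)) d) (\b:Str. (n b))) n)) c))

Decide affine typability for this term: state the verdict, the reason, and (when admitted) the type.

no — c ×2, n ×2 used more than once (contraction)
use counts: a: 1, d: 1, c (bound): 2, n (bound): 2, e (bound): 1, b (bound): 1
left-to-right use order: e, a, c, d, n, b, n, c
typing: the term checks, with type (Str -> Bool) -> Str
across the five disciplines: ordered ✗, linear ✗, affine ✗, relevant ✓, unrestricted ✓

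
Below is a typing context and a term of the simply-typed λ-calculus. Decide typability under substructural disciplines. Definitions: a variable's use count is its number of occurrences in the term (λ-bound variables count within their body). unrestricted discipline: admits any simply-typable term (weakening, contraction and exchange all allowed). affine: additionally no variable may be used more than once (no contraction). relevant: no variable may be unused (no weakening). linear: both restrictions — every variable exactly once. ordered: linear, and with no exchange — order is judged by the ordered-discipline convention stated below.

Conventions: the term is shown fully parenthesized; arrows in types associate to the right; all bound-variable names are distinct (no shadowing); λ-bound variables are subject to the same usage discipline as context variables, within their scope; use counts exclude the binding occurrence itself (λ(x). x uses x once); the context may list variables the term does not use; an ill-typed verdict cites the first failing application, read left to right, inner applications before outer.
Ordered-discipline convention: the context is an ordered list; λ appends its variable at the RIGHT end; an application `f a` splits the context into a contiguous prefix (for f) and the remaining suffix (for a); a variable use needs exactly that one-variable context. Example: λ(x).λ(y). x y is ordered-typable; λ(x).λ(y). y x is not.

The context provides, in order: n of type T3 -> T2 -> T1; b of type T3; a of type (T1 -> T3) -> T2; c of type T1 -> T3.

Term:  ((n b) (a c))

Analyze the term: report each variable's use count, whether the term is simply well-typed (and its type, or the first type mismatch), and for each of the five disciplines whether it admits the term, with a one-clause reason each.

counts: n ×1, b ×1, a ×1, c ×1
left-to-right use order: n, b, a, c
typing: well-typed at T1
ordered: ✓, one use each (n, b, a, c); ordered split holds
linear: ✓, exactly-once usage across n, b, a, c
affine: ✓, n, b, a, c: no repeats, contraction unneeded
relevant: ✓, none of n, b, a, c goes unused
unrestricted: ✓, type-checks (T1) and nothing is barred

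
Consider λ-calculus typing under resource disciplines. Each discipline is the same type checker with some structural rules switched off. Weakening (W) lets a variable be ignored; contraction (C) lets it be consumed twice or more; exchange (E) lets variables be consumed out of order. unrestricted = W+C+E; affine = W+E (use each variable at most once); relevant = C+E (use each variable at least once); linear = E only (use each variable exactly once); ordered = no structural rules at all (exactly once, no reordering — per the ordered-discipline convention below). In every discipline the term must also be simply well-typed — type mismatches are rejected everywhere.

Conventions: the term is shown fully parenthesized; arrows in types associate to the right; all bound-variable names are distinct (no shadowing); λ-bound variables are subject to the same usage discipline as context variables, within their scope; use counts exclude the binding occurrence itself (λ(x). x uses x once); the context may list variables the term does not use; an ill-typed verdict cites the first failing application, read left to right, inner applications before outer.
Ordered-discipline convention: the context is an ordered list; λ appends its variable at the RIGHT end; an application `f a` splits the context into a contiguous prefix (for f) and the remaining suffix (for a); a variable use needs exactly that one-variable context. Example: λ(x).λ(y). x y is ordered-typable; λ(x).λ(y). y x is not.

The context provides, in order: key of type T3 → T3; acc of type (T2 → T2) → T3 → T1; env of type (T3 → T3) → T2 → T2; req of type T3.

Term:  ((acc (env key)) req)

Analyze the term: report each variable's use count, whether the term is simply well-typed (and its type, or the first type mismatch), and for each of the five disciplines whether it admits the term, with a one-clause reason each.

counts: key ×1; acc ×1; env ×1; req ×1
left-to-right use order: acc, env, key, req
typing: well-typed at T1
ordered: ✗ — needs exchange: uses follow acc, env, key, req
linear: ✓ — key, acc, env, req: one use apiece
affine: ✓ — at most one use each (key, acc, env, req)
relevant: ✓ — at least one use each (key, acc, env, req)
unrestricted: ✓ — simply typable at T1; W, C, E all held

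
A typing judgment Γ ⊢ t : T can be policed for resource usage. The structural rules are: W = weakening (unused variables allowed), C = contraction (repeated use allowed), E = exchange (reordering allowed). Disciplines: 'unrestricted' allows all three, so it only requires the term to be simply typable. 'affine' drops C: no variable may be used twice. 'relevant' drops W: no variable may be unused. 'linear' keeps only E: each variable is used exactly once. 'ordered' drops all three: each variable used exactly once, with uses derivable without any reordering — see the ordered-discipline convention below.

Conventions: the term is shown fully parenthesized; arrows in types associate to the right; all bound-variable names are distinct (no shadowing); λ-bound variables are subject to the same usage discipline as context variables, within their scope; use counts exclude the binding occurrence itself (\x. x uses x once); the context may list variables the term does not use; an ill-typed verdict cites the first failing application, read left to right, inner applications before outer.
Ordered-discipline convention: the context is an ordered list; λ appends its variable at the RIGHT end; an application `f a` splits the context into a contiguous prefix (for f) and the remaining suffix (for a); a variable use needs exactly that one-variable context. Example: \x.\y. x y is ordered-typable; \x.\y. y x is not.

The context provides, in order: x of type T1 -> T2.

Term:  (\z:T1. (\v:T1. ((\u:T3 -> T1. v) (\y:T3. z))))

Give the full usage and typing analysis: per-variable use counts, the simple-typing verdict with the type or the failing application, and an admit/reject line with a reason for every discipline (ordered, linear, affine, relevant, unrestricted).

use counts: x ×0, z (λ-bound) ×1, v (λ-bound) ×1, u (λ-bound) ×0, y (λ-bound) ×0
left-to-right use order: v, z
typing: ✓ — T1 -> T1 -> T1
ordered: ✗ — x, u, y left unused
linear: ✗ — x, u, y left unused
affine: ✓ — no duplicate uses among x, z, v, u, y
relevant: ✗ — x, u, y left unused
unrestricted: ✓ — simply typable at T1 -> T1 -> T1; W, C, E all held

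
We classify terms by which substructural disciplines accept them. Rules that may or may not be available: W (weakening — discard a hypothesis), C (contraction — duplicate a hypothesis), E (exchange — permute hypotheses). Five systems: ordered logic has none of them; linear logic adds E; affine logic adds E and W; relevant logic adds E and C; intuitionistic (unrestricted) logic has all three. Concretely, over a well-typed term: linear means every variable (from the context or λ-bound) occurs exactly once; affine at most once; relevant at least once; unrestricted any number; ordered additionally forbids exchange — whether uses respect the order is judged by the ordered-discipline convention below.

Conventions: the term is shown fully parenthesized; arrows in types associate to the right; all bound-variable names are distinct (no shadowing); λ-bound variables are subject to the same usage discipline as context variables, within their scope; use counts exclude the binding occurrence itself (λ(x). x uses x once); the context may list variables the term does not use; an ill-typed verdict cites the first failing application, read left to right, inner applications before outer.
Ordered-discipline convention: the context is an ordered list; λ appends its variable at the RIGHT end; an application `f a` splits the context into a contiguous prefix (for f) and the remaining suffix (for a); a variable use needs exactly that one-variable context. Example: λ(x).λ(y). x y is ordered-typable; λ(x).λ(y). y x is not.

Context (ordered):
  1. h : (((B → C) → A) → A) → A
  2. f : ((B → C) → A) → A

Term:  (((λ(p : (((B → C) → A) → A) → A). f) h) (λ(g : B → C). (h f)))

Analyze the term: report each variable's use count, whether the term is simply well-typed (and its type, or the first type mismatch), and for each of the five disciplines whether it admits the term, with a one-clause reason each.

variable uses: h: 2, f: 2, p (λ-bound): 0, g (λ-bound): 0
order of uses: f, h, h, f
typing: well-typed at A
ordered ✗ (h ×2, f ×2 used more than once (contraction); p, g never used (weakening))
linear ✗ (h ×2, f ×2 used more than once (contraction); p, g never used (weakening))
affine ✗ (h ×2, f ×2 used more than once (contraction))
relevant ✗ (p, g never used (weakening))
unrestricted ✓ (simply typable at A; W, C, E all held)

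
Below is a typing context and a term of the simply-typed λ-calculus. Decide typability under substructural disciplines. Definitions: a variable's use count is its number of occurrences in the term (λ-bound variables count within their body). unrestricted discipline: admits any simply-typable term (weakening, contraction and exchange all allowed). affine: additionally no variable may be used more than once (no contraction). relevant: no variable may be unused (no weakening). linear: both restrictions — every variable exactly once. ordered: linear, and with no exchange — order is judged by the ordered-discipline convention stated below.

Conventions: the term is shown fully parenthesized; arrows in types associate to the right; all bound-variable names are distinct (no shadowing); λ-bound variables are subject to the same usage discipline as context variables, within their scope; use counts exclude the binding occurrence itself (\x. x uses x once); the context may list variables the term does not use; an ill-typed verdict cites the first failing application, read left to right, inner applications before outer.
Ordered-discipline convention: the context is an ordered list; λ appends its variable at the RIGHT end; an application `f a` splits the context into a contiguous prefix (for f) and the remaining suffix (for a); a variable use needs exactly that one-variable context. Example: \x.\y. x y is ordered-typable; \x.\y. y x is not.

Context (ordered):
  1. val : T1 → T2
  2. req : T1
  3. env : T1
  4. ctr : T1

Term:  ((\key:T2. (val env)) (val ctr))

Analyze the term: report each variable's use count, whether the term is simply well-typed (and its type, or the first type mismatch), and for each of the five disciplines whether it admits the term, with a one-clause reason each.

counts: val: 2, req: 0, env: 1, ctr: 1, key (bound): 0
use order (left to right): val, env, val, ctr
typing: well-typed at T2
ordered ✗ (uses contraction: val ×2; unused: req, key — weakening required)
linear ✗ (uses contraction: val ×2; unused: req, key — weakening required)
affine ✗ (uses contraction: val ×2)
relevant ✗ (unused: req, key — weakening required)
unrestricted ✓ (simply typable at T2; W, C, E all held)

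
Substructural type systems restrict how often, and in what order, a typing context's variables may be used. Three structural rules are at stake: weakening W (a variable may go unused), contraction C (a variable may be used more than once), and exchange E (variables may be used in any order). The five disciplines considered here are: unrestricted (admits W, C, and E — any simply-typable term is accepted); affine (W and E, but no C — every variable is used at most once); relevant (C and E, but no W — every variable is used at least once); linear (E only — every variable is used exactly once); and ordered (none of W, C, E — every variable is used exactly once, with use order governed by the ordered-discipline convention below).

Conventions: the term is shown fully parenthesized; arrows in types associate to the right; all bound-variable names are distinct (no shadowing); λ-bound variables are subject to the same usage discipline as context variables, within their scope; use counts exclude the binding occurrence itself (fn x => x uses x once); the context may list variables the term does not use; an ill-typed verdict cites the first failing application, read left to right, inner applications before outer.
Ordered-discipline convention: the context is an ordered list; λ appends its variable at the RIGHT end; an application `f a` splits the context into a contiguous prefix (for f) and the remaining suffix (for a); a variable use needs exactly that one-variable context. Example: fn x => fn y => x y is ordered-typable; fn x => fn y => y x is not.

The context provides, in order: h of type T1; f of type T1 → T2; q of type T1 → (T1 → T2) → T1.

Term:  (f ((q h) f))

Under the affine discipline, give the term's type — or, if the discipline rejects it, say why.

not well-typed under affine — f ×2 used more than once (contraction)
usage: h: 1, f: 2, q: 1
uses in reading order: f, q, h, f
typing: well-typed at T2
across the five disciplines: ordered ✗ · linear ✗ · affine ✗ · relevant ✓ · unrestricted ✓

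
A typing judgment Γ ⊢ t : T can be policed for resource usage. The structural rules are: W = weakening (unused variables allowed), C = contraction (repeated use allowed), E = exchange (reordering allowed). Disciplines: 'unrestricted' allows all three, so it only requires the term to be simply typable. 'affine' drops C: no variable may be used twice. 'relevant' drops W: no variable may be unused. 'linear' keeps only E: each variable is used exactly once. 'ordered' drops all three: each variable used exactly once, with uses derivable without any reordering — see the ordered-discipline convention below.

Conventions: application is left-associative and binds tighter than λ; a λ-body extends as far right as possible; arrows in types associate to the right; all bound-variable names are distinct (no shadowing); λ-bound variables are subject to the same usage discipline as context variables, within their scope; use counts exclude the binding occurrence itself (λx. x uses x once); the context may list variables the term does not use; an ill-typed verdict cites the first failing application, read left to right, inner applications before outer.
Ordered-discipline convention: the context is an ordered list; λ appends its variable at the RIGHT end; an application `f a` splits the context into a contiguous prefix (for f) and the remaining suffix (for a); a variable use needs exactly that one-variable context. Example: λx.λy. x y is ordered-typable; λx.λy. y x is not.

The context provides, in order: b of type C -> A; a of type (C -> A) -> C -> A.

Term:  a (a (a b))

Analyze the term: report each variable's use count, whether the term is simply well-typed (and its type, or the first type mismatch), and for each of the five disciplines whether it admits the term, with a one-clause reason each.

counts: b: 1×, a: 3×
order of uses: a, a, a, b
typing: the term checks, with type C -> A
ordered: ✗ — uses contraction: a ×3
linear: ✗ — uses contraction: a ×3
affine: ✗ — uses contraction: a ×3
relevant: ✓ — every one of b, a appears
unrestricted: ✓ — simply typable at C -> A; W, C, E all held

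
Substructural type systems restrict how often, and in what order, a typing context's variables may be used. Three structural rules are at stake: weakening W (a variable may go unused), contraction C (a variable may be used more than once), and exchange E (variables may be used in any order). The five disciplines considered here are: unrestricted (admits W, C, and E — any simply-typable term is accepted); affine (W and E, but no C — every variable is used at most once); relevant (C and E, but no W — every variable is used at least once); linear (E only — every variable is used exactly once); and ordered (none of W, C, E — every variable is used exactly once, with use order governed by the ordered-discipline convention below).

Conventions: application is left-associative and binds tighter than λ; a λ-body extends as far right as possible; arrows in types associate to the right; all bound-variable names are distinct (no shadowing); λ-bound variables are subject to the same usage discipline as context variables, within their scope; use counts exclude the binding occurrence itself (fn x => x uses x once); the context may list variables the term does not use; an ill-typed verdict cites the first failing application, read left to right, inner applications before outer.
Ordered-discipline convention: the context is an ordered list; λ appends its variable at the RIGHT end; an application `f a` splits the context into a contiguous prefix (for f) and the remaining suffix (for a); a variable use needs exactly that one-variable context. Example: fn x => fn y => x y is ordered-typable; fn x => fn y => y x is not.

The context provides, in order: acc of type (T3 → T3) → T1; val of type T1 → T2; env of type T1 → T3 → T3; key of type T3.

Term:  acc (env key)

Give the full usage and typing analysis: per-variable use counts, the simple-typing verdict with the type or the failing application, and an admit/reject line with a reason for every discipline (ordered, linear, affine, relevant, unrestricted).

variable uses: acc: 1×, val: 0×, env: 1×, key: 1×
left-to-right use order: acc, env, key
typing: ill-typed: argument of type T3 where T1 is required
ordered: ✗, the type mismatch rejects it
linear: ✗, not simply typable
affine: ✗, fails simple typing
relevant: ✗, a type mismatch blocks all five
unrestricted: ✗, the type mismatch rejects it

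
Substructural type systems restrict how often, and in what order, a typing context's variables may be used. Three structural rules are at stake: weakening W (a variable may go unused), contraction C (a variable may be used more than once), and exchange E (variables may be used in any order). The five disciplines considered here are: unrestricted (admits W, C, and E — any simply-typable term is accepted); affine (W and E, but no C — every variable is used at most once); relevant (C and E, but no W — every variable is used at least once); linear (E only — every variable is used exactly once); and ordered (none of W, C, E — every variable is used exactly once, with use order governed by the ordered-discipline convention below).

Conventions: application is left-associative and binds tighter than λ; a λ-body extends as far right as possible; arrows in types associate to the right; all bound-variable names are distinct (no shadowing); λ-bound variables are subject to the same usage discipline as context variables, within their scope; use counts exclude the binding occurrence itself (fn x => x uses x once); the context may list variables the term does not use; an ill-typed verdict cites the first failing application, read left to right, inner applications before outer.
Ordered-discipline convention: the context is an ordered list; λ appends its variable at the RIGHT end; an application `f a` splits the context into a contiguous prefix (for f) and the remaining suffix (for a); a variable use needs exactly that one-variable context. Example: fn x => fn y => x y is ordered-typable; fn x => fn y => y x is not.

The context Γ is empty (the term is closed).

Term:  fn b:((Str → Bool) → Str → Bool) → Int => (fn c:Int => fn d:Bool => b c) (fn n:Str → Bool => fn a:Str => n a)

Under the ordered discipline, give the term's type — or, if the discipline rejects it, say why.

not well-typed under ordered — not simply typable
variable uses: b [bound]: 1; c [bound]: 1; d [bound]: 0; n [bound]: 1; a [bound]: 1
order of uses: b, c, n, a
typing: ill-typed: a function awaiting (Str → Bool) → Str → Bool gets Int
per-discipline verdicts: ordered ✗, linear ✗, affine ✗, relevant ✗, unrestricted ✗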